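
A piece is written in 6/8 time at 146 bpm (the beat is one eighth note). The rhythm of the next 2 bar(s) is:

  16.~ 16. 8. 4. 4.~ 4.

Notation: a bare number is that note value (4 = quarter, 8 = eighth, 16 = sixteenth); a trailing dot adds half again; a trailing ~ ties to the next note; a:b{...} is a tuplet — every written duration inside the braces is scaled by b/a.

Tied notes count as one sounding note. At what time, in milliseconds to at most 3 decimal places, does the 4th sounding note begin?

1. 0.0ms @ 0 + 616.438ms (3/2)
2. 616.438ms @ 3/2 + 616.438ms (3/2)
3. 1232.877ms @ 3 + 1232.877ms (3)
4. 2465.753ms @ 6 + 2465.753ms (6)

note 4 onset = 6b = 2465.753ms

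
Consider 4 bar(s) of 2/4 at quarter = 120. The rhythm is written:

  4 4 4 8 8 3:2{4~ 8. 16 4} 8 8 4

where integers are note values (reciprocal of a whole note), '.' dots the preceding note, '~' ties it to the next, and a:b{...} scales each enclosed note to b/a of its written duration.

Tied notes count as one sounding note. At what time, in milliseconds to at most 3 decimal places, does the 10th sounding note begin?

note 10 onset = 13/2b = 3250.0ms

1. 0.0ms @ 0 + 500.0ms (1)
2. 500.0ms @ 1 + 500.0ms (1)
3. 1000.0ms @ 2 + 500.0ms (1)
4. 1500.0ms @ 3 + 250.0ms (1/2)
5. 1750.0ms @ 7/2 + 250.0ms (1/2)
6. 2000.0ms @ 4 + 583.333ms (7/6)
7. 2583.333ms @ 31/6 + 83.333ms (1/6)
8. 2666.667ms @ 16/3 + 333.333ms (2/3)
9. 3000.0ms @ 6 + 250.0ms (1/2)
10. 3250.0ms @ 13/2 + 250.0ms (1/2)
11. 3500.0ms @ 7 + 500.0ms (1)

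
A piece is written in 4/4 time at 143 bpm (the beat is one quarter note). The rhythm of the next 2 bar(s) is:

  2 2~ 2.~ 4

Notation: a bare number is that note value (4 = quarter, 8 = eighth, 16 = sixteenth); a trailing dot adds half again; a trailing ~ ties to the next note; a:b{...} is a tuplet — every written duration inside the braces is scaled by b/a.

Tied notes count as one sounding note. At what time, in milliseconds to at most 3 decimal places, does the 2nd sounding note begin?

1. 0.0ms @ 0 + 839.161ms (2)
2. 839.161ms @ 2 + 2517.483ms (6)

note 2 onset = 2b = 839.161ms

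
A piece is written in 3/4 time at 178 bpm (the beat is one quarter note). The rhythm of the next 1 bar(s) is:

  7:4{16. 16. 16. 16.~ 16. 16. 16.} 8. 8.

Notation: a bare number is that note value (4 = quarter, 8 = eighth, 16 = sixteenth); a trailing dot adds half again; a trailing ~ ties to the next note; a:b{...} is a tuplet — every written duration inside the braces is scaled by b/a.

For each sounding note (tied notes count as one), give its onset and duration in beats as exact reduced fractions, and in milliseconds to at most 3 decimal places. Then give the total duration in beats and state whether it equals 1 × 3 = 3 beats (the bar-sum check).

1) 0.0ms=0b +72.231ms=3/14b
2) 72.231ms=3/14b +72.231ms=3/14b
3) 144.462ms=3/7b +72.231ms=3/14b
4) 216.693ms=9/14b +144.462ms=3/7b
5) 361.156ms=15/14b +72.231ms=3/14b
6) 433.387ms=9/7b +72.231ms=3/14b
7) 505.618ms=3/2b +252.809ms=3/4b
8) 758.427ms=9/4b +252.809ms=3/4b
Σ=3b of 3 (178bpm 3/4) — PASS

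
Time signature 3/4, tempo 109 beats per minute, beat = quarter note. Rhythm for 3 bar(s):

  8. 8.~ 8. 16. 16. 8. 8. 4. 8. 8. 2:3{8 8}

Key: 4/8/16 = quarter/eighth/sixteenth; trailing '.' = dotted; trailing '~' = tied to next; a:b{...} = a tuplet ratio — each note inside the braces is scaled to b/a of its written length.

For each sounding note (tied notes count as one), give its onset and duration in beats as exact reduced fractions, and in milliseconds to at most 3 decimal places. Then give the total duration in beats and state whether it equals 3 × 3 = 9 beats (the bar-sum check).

1) 0.0ms=0b +412.844ms=3/4b
2) 412.844ms=3/4b +825.688ms=3/2b
3) 1238.532ms=9/4b +206.422ms=3/8b
4) 1444.954ms=21/8b +206.422ms=3/8b
5) 1651.376ms=3b +412.844ms=3/4b
6) 2064.22ms=15/4b +412.844ms=3/4b
7) 2477.064ms=9/2b +825.688ms=3/2b
8) 3302.752ms=6b +412.844ms=3/4b
9) 3715.596ms=27/4b +412.844ms=3/4b
10) 4128.44ms=15/2b +412.844ms=3/4b
11) 4541.284ms=33/4b +412.844ms=3/4b
Σ=9b of 9 (109bpm 3/4) — PASS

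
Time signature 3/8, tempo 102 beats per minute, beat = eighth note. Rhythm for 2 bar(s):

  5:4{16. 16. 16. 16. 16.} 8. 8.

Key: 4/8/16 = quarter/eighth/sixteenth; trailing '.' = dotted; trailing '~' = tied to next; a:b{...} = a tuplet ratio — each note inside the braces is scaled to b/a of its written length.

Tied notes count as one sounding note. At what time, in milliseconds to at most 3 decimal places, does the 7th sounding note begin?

1. 0.0ms @ 0 + 352.941ms (3/5)
2. 352.941ms @ 3/5 + 352.941ms (3/5)
3. 705.882ms @ 6/5 + 352.941ms (3/5)
4. 1058.824ms @ 9/5 + 352.941ms (3/5)
5. 1411.765ms @ 12/5 + 352.941ms (3/5)
6. 1764.706ms @ 3 + 882.353ms (3/2)
7. 2647.059ms @ 9/2 + 882.353ms (3/2)

note 7 onset = 9/2b = 2647.059ms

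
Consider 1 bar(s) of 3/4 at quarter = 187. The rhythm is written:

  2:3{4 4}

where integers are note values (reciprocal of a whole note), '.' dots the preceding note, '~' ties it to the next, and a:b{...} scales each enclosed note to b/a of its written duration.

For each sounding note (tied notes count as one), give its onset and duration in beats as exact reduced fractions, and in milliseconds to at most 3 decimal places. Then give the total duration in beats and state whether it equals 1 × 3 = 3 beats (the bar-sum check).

1) 0.0ms=0b +481.283ms=3/2b
2) 481.283ms=3/2b +481.283ms=3/2b
Σ=3b of 3 (187bpm 3/4) — PASS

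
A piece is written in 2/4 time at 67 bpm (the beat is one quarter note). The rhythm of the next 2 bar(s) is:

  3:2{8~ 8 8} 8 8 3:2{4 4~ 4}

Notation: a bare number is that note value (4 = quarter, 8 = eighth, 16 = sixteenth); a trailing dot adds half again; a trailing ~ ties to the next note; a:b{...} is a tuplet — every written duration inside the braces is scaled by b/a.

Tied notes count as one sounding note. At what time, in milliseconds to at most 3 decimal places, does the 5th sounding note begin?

note 5 onset = 2b = 1791.045ms

1. 0.0ms @ 0 + 597.015ms (2/3)
2. 597.015ms @ 2/3 + 298.507ms (1/3)
3. 895.522ms @ 1 + 447.761ms (1/2)
4. 1343.284ms @ 3/2 + 447.761ms (1/2)
5. 1791.045ms @ 2 + 597.015ms (2/3)
6. 2388.06ms @ 8/3 + 1194.03ms (4/3)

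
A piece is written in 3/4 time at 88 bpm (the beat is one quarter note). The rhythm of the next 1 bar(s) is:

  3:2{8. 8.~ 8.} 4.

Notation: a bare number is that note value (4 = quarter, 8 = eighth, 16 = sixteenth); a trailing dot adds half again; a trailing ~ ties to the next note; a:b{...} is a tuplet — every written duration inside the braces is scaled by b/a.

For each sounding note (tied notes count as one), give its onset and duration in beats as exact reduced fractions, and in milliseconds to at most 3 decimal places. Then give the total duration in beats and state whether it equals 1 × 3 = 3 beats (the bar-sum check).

1) 0.0ms=0b +340.909ms=1/2b
2) 340.909ms=1/2b +681.818ms=1b
3) 1022.727ms=3/2b +1022.727ms=3/2b
Σ=3b of 3 (88bpm 3/4) — PASS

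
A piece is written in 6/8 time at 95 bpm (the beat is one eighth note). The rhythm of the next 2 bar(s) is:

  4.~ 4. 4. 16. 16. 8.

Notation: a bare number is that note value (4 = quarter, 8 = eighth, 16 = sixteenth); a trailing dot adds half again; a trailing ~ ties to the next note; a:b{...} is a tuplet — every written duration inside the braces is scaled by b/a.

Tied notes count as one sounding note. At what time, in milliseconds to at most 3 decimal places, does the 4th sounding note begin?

1. 0.0ms @ 0 + 3789.474ms (6)
2. 3789.474ms @ 6 + 1894.737ms (3)
3. 5684.211ms @ 9 + 473.684ms (3/4)
4. 6157.895ms @ 39/4 + 473.684ms (3/4)
5. 6631.579ms @ 21/2 + 947.368ms (3/2)

note 4 onset = 39/4b = 6157.895ms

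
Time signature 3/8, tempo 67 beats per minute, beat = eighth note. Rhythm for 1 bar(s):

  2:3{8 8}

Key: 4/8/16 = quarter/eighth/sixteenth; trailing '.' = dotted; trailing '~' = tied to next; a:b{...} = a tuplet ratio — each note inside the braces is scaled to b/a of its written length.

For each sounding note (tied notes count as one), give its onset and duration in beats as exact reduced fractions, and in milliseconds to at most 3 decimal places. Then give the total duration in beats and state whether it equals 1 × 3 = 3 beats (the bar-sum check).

1) 0.0ms=0b +1343.284ms=3/2b
2) 1343.284ms=3/2b +1343.284ms=3/2b
Σ=3b of 3 (67bpm 3/8) — PASS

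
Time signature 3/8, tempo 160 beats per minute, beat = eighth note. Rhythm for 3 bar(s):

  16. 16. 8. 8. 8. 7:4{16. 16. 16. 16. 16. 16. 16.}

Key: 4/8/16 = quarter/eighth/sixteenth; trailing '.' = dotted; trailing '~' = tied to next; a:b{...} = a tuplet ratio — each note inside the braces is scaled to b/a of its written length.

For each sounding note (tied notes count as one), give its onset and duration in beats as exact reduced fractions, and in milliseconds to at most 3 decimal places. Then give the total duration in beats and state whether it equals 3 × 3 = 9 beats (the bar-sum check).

1) 0.0ms=0b +281.25ms=3/4b
2) 281.25ms=3/4b +281.25ms=3/4b
3) 562.5ms=3/2b +562.5ms=3/2b
4) 1125.0ms=3b +562.5ms=3/2b
5) 1687.5ms=9/2b +562.5ms=3/2b
6) 2250.0ms=6b +160.714ms=3/7b
7) 2410.714ms=45/7b +160.714ms=3/7b
8) 2571.429ms=48/7b +160.714ms=3/7b
9) 2732.143ms=51/7b +160.714ms=3/7b
10) 2892.857ms=54/7b +160.714ms=3/7b
11) 3053.571ms=57/7b +160.714ms=3/7b
12) 3214.286ms=60/7b +160.714ms=3/7b
Σ=9b of 9 (160bpm 3/8) — PASS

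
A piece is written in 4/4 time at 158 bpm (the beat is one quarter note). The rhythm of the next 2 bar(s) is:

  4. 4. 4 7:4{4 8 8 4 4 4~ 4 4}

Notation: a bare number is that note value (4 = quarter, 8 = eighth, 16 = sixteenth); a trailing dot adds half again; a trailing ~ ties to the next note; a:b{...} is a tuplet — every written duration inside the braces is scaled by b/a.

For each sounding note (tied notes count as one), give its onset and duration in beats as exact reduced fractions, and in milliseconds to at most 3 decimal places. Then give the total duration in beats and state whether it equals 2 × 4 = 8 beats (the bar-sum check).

1) 0.0ms=0b +569.62ms=3/2b
2) 569.62ms=3/2b +569.62ms=3/2b
3) 1139.241ms=3b +379.747ms=1b
4) 1518.987ms=4b +216.998ms=4/7b
5) 1735.986ms=32/7b +108.499ms=2/7b
6) 1844.485ms=34/7b +108.499ms=2/7b
7) 1952.984ms=36/7b +216.998ms=4/7b
8) 2169.982ms=40/7b +216.998ms=4/7b
9) 2386.98ms=44/7b +433.996ms=8/7b
10) 2820.976ms=52/7b +216.998ms=4/7b
Σ=8b of 8 (158bpm 4/4) — PASS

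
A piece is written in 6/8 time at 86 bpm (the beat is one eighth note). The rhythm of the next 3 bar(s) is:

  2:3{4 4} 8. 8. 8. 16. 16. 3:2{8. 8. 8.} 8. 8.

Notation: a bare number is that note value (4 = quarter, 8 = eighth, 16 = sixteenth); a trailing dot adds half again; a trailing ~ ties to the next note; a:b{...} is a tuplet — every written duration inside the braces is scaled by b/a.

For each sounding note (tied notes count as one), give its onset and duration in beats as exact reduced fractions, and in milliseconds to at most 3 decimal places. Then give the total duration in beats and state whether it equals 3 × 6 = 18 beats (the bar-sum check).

1) 0.0ms=0b +2093.023ms=3b
2) 2093.023ms=3b +2093.023ms=3b
3) 4186.047ms=6b +1046.512ms=3/2b
4) 5232.558ms=15/2b +1046.512ms=3/2b
5) 6279.07ms=9b +1046.512ms=3/2b
6) 7325.581ms=21/2b +523.256ms=3/4b
7) 7848.837ms=45/4b +523.256ms=3/4b
8) 8372.093ms=12b +697.674ms=1b
9) 9069.767ms=13b +697.674ms=1b
10) 9767.442ms=14b +697.674ms=1b
11) 10465.116ms=15b +1046.512ms=3/2b
12) 11511.628ms=33/2b +1046.512ms=3/2b
Σ=18b of 18 (86bpm 6/8) — PASS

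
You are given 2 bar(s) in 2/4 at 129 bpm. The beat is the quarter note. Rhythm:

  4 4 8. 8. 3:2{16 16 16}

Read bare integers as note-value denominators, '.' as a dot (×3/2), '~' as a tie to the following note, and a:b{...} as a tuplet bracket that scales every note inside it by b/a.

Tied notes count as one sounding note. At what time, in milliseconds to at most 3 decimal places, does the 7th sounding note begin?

note 7 onset = 23/6b = 1782.946ms

1. 0.0ms @ 0 + 465.116ms (1)
2. 465.116ms @ 1 + 465.116ms (1)
3. 930.233ms @ 2 + 348.837ms (3/4)
4. 1279.07ms @ 11/4 + 348.837ms (3/4)
5. 1627.907ms @ 7/2 + 77.519ms (1/6)
6. 1705.426ms @ 11/3 + 77.519ms (1/6)
7. 1782.946ms @ 23/6 + 77.519ms (1/6)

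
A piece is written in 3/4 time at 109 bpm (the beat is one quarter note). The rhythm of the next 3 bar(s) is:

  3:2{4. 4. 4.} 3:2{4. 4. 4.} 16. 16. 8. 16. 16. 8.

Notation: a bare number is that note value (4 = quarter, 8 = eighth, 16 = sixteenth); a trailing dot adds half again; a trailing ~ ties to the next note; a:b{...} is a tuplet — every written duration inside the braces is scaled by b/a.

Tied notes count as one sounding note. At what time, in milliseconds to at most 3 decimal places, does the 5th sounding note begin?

1. 0.0ms @ 0 + 550.459ms (1)
2. 550.459ms @ 1 + 550.459ms (1)
3. 1100.917ms @ 2 + 550.459ms (1)
4. 1651.376ms @ 3 + 550.459ms (1)
5. 2201.835ms @ 4 + 550.459ms (1)
6. 2752.294ms @ 5 + 550.459ms (1)
7. 3302.752ms @ 6 + 206.422ms (3/8)
8. 3509.174ms @ 51/8 + 206.422ms (3/8)
9. 3715.596ms @ 27/4 + 412.844ms (3/4)
10. 4128.44ms @ 15/2 + 206.422ms (3/8)
11. 4334.862ms @ 63/8 + 206.422ms (3/8)
12. 4541.284ms @ 33/4 + 412.844ms (3/4)

note 5 onset = 4b = 2201.835ms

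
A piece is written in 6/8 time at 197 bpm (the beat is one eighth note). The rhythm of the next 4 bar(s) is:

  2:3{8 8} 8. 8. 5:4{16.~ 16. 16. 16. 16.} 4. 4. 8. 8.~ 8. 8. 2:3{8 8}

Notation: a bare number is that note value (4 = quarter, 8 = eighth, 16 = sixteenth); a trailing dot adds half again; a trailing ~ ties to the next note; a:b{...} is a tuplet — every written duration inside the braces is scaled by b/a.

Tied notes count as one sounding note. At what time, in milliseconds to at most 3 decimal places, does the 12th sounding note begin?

note 12 onset = 33/2b = 5025.381ms

1. 0.0ms @ 0 + 456.853ms (3/2)
2. 456.853ms @ 3/2 + 456.853ms (3/2)
3. 913.706ms @ 3 + 456.853ms (3/2)
4. 1370.558ms @ 9/2 + 456.853ms (3/2)
5. 1827.411ms @ 6 + 365.482ms (6/5)
6. 2192.893ms @ 36/5 + 182.741ms (3/5)
7. 2375.635ms @ 39/5 + 182.741ms (3/5)
8. 2558.376ms @ 42/5 + 182.741ms (3/5)
9. 2741.117ms @ 9 + 913.706ms (3)
10. 3654.822ms @ 12 + 913.706ms (3)
11. 4568.528ms @ 15 + 456.853ms (3/2)
12. 5025.381ms @ 33/2 + 913.706ms (3)
13. 5939.086ms @ 39/2 + 456.853ms (3/2)
14. 6395.939ms @ 21 + 456.853ms (3/2)
15. 6852.792ms @ 45/2 + 456.853ms (3/2)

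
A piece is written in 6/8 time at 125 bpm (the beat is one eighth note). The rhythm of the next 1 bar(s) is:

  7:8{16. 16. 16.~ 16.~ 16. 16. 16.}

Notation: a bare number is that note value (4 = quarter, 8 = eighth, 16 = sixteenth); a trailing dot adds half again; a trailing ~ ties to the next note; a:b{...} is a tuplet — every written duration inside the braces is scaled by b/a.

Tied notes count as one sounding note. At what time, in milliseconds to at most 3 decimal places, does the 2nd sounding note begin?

1. 0.0ms @ 0 + 411.429ms (6/7)
2. 411.429ms @ 6/7 + 411.429ms (6/7)
3. 822.857ms @ 12/7 + 1234.286ms (18/7)
4. 2057.143ms @ 30/7 + 411.429ms (6/7)
5. 2468.571ms @ 36/7 + 411.429ms (6/7)

note 2 onset = 6/7b = 411.429ms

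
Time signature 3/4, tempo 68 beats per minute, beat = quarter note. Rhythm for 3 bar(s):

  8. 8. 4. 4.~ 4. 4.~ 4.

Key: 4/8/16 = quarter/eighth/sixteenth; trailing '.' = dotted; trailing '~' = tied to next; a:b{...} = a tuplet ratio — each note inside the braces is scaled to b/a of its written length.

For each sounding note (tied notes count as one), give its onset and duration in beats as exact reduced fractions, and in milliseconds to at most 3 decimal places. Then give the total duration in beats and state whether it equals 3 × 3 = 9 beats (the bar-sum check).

1) 0.0ms=0b +661.765ms=3/4b
2) 661.765ms=3/4b +661.765ms=3/4b
3) 1323.529ms=3/2b +1323.529ms=3/2b
4) 2647.059ms=3b +2647.059ms=3b
5) 5294.118ms=6b +2647.059ms=3b
Σ=9b of 9 (68bpm 3/4) — PASS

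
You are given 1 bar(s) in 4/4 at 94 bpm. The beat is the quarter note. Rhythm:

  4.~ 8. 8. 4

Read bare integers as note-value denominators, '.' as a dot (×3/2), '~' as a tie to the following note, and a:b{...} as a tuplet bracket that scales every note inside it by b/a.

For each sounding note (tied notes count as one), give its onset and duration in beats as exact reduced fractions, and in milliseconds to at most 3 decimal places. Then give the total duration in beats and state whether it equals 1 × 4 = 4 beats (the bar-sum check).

1) 0.0ms=0b +1436.17ms=9/4b
2) 1436.17ms=9/4b +478.723ms=3/4b
3) 1914.894ms=3b +638.298ms=1b
Σ=4b of 4 (94bpm 4/4) — PASS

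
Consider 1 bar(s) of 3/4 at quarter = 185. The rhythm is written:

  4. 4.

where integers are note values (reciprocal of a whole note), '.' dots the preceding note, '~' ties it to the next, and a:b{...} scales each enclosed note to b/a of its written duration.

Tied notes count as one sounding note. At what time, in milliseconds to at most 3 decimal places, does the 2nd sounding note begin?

1. 0.0ms @ 0 + 486.486ms (3/2)
2. 486.486ms @ 3/2 + 486.486ms (3/2)

note 2 onset = 3/2b = 486.486ms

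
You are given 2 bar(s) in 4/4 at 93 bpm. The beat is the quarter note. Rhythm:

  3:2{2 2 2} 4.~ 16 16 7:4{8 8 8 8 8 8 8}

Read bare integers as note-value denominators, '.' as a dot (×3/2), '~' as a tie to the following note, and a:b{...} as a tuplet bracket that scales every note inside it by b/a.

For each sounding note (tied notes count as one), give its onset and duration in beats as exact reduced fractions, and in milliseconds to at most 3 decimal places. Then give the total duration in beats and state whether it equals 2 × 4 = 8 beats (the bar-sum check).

1) 0.0ms=0b +860.215ms=4/3b
2) 860.215ms=4/3b +860.215ms=4/3b
3) 1720.43ms=8/3b +860.215ms=4/3b
4) 2580.645ms=4b +1129.032ms=7/4b
5) 3709.677ms=23/4b +161.29ms=1/4b
6) 3870.968ms=6b +184.332ms=2/7b
7) 4055.3ms=44/7b +184.332ms=2/7b
8) 4239.631ms=46/7b +184.332ms=2/7b
9) 4423.963ms=48/7b +184.332ms=2/7b
10) 4608.295ms=50/7b +184.332ms=2/7b
11) 4792.627ms=52/7b +184.332ms=2/7b
12) 4976.959ms=54/7b +184.332ms=2/7b
Σ=8b of 8 (93bpm 4/4) — PASS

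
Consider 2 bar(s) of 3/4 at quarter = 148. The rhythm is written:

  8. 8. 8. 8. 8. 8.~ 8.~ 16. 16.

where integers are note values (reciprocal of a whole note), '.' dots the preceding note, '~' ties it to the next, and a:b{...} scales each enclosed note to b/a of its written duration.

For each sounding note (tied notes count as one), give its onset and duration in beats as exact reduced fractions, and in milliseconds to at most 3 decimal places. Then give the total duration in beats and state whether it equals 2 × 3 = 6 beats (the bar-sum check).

1) 0.0ms=0b +304.054ms=3/4b
2) 304.054ms=3/4b +304.054ms=3/4b
3) 608.108ms=3/2b +304.054ms=3/4b
4) 912.162ms=9/4b +304.054ms=3/4b
5) 1216.216ms=3b +304.054ms=3/4b
6) 1520.27ms=15/4b +760.135ms=15/8b
7) 2280.405ms=45/8b +152.027ms=3/8b
Σ=6b of 6 (148bpm 3/4) — PASS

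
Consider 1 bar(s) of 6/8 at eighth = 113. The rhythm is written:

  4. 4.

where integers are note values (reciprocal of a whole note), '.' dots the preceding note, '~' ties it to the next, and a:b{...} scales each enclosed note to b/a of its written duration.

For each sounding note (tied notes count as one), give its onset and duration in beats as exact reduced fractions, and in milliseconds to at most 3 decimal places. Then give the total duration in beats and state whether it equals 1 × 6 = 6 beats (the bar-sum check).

1) 0.0ms=0b +1592.92ms=3b
2) 1592.92ms=3b +1592.92ms=3b
Σ=6b of 6 (113bpm 6/8) — PASS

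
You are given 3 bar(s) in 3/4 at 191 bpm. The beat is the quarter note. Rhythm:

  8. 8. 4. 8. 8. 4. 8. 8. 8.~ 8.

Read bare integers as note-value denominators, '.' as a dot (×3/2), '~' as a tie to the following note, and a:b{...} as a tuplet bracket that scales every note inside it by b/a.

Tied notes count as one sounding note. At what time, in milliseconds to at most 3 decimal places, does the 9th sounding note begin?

note 9 onset = 15/2b = 2356.021ms

1. 0.0ms @ 0 + 235.602ms (3/4)
2. 235.602ms @ 3/4 + 235.602ms (3/4)
3. 471.204ms @ 3/2 + 471.204ms (3/2)
4. 942.408ms @ 3 + 235.602ms (3/4)
5. 1178.01ms @ 15/4 + 235.602ms (3/4)
6. 1413.613ms @ 9/2 + 471.204ms (3/2)
7. 1884.817ms @ 6 + 235.602ms (3/4)
8. 2120.419ms @ 27/4 + 235.602ms (3/4)
9. 2356.021ms @ 15/2 + 471.204ms (3/2)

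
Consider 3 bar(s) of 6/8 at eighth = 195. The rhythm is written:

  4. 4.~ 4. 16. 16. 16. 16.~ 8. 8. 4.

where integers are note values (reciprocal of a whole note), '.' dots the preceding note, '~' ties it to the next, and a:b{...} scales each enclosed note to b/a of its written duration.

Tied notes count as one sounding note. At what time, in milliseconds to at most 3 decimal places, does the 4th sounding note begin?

note 4 onset = 39/4b = 3000.0ms

1. 0.0ms @ 0 + 923.077ms (3)
2. 923.077ms @ 3 + 1846.154ms (6)
3. 2769.231ms @ 9 + 230.769ms (3/4)
4. 3000.0ms @ 39/4 + 230.769ms (3/4)
5. 3230.769ms @ 21/2 + 230.769ms (3/4)
6. 3461.538ms @ 45/4 + 692.308ms (9/4)
7. 4153.846ms @ 27/2 + 461.538ms (3/2)
8. 4615.385ms @ 15 + 923.077ms (3)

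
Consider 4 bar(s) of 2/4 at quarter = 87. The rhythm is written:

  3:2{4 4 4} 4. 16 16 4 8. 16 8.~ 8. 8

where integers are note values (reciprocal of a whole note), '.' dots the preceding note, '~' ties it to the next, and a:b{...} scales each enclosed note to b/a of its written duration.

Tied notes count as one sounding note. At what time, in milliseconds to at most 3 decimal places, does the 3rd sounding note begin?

note 3 onset = 4/3b = 919.54ms

1. 0.0ms @ 0 + 459.77ms (2/3)
2. 459.77ms @ 2/3 + 459.77ms (2/3)
3. 919.54ms @ 4/3 + 459.77ms (2/3)
4. 1379.31ms @ 2 + 1034.483ms (3/2)
5. 2413.793ms @ 7/2 + 172.414ms (1/4)
6. 2586.207ms @ 15/4 + 172.414ms (1/4)
7. 2758.621ms @ 4 + 689.655ms (1)
8. 3448.276ms @ 5 + 517.241ms (3/4)
9. 3965.517ms @ 23/4 + 172.414ms (1/4)
10. 4137.931ms @ 6 + 1034.483ms (3/2)
11. 5172.414ms @ 15/2 + 344.828ms (1/2)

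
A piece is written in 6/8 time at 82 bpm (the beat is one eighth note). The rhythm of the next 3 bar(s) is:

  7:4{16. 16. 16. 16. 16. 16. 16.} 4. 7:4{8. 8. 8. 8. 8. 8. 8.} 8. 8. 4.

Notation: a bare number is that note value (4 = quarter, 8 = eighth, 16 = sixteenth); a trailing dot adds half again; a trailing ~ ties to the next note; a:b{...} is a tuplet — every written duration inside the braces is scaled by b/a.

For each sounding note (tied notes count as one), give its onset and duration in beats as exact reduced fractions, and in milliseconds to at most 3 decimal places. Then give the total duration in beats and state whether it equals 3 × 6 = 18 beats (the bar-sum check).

1) 0.0ms=0b +313.589ms=3/7b
2) 313.589ms=3/7b +313.589ms=3/7b
3) 627.178ms=6/7b +313.589ms=3/7b
4) 940.767ms=9/7b +313.589ms=3/7b
5) 1254.355ms=12/7b +313.589ms=3/7b
6) 1567.944ms=15/7b +313.589ms=3/7b
7) 1881.533ms=18/7b +313.589ms=3/7b
8) 2195.122ms=3b +2195.122ms=3b
9) 4390.244ms=6b +627.178ms=6/7b
10) 5017.422ms=48/7b +627.178ms=6/7b
11) 5644.599ms=54/7b +627.178ms=6/7b
12) 6271.777ms=60/7b +627.178ms=6/7b
13) 6898.955ms=66/7b +627.178ms=6/7b
14) 7526.132ms=72/7b +627.178ms=6/7b
15) 8153.31ms=78/7b +627.178ms=6/7b
16) 8780.488ms=12b +1097.561ms=3/2b
17) 9878.049ms=27/2b +1097.561ms=3/2b
18) 10975.61ms=15b +2195.122ms=3b
Σ=18b of 18 (82bpm 6/8) — PASS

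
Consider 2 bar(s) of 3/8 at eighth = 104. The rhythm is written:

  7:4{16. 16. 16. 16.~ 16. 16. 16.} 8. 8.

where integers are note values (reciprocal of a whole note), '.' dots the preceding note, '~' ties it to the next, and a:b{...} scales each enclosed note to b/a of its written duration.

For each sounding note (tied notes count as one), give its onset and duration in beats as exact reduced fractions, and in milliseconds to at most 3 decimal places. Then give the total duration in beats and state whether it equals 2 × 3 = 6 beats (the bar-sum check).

1) 0.0ms=0b +247.253ms=3/7b
2) 247.253ms=3/7b +247.253ms=3/7b
3) 494.505ms=6/7b +247.253ms=3/7b
4) 741.758ms=9/7b +494.505ms=6/7b
5) 1236.264ms=15/7b +247.253ms=3/7b
6) 1483.516ms=18/7b +247.253ms=3/7b
7) 1730.769ms=3b +865.385ms=3/2b
8) 2596.154ms=9/2b +865.385ms=3/2b
Σ=6b of 6 (104bpm 3/8) — PASS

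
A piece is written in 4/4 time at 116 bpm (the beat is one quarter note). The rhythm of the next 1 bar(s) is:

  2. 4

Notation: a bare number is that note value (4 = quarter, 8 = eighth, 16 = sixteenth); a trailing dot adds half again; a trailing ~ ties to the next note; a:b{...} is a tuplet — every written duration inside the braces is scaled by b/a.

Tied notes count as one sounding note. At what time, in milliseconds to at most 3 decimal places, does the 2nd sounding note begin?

1. 0.0ms @ 0 + 1551.724ms (3)
2. 1551.724ms @ 3 + 517.241ms (1)

note 2 onset = 3b = 1551.724ms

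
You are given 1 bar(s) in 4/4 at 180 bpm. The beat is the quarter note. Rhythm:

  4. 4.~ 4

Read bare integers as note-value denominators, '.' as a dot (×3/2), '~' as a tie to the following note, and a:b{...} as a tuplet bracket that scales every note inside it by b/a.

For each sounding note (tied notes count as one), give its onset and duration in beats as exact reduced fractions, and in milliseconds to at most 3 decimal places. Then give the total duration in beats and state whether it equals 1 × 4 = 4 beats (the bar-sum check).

1) 0.0ms=0b +500.0ms=3/2b
2) 500.0ms=3/2b +833.333ms=5/2b
Σ=4b of 4 (180bpm 4/4) — PASS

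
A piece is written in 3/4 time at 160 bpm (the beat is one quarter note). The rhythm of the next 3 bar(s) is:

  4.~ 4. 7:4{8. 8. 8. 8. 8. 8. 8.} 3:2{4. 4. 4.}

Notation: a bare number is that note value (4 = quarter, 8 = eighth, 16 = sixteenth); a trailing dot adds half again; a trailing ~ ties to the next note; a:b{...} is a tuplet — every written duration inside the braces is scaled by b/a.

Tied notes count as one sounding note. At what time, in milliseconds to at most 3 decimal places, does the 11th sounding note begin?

1. 0.0ms @ 0 + 1125.0ms (3)
2. 1125.0ms @ 3 + 160.714ms (3/7)
3. 1285.714ms @ 24/7 + 160.714ms (3/7)
4. 1446.429ms @ 27/7 + 160.714ms (3/7)
5. 1607.143ms @ 30/7 + 160.714ms (3/7)
6. 1767.857ms @ 33/7 + 160.714ms (3/7)
7. 1928.571ms @ 36/7 + 160.714ms (3/7)
8. 2089.286ms @ 39/7 + 160.714ms (3/7)
9. 2250.0ms @ 6 + 375.0ms (1)
10. 2625.0ms @ 7 + 375.0ms (1)
11. 3000.0ms @ 8 + 375.0ms (1)

note 11 onset = 8b = 3000.0ms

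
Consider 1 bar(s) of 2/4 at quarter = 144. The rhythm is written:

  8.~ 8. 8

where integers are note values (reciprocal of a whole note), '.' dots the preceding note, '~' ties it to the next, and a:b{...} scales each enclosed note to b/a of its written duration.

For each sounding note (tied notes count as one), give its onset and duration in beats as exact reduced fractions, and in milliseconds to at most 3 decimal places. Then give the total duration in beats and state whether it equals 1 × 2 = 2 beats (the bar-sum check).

1) 0.0ms=0b +625.0ms=3/2b
2) 625.0ms=3/2b +208.333ms=1/2b
Σ=2b of 2 (144bpm 2/4) — PASS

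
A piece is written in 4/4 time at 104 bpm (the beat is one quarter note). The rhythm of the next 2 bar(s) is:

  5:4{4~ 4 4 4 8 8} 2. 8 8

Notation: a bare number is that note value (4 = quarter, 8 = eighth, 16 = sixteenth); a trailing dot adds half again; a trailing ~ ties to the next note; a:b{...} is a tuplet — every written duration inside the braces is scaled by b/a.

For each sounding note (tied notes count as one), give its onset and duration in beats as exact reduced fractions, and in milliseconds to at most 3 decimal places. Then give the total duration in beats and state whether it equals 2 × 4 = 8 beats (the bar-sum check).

1) 0.0ms=0b +923.077ms=8/5b
2) 923.077ms=8/5b +461.538ms=4/5b
3) 1384.615ms=12/5b +461.538ms=4/5b
4) 1846.154ms=16/5b +230.769ms=2/5b
5) 2076.923ms=18/5b +230.769ms=2/5b
6) 2307.692ms=4b +1730.769ms=3b
7) 4038.462ms=7b +288.462ms=1/2b
8) 4326.923ms=15/2b +288.462ms=1/2b
Σ=8b of 8 (104bpm 4/4) — PASS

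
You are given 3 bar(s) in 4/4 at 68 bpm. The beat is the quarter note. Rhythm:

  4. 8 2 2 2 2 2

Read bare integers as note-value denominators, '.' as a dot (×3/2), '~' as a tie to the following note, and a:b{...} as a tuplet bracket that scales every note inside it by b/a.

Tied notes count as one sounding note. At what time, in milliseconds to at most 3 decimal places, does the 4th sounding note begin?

1. 0.0ms @ 0 + 1323.529ms (3/2)
2. 1323.529ms @ 3/2 + 441.176ms (1/2)
3. 1764.706ms @ 2 + 1764.706ms (2)
4. 3529.412ms @ 4 + 1764.706ms (2)
5. 5294.118ms @ 6 + 1764.706ms (2)
6. 7058.824ms @ 8 + 1764.706ms (2)
7. 8823.529ms @ 10 + 1764.706ms (2)

note 4 onset = 4b = 3529.412ms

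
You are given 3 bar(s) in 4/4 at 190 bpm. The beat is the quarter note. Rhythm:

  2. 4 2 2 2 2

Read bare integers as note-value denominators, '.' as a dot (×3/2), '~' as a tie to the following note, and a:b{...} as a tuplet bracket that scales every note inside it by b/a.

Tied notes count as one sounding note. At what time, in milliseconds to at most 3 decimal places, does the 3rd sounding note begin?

note 3 onset = 4b = 1263.158ms

1. 0.0ms @ 0 + 947.368ms (3)
2. 947.368ms @ 3 + 315.789ms (1)
3. 1263.158ms @ 4 + 631.579ms (2)
4. 1894.737ms @ 6 + 631.579ms (2)
5. 2526.316ms @ 8 + 631.579ms (2)
6. 3157.895ms @ 10 + 631.579ms (2)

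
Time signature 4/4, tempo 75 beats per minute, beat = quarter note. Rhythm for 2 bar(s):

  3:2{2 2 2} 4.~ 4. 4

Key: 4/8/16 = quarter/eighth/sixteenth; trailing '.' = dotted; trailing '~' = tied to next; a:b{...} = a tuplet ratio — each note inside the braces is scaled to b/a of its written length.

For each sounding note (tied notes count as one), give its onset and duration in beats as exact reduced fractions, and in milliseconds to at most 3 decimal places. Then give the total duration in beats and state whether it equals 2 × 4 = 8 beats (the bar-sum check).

1) 0.0ms=0b +1066.667ms=4/3b
2) 1066.667ms=4/3b +1066.667ms=4/3b
3) 2133.333ms=8/3b +1066.667ms=4/3b
4) 3200.0ms=4b +2400.0ms=3b
5) 5600.0ms=7b +800.0ms=1b
Σ=8b of 8 (75bpm 4/4) — PASS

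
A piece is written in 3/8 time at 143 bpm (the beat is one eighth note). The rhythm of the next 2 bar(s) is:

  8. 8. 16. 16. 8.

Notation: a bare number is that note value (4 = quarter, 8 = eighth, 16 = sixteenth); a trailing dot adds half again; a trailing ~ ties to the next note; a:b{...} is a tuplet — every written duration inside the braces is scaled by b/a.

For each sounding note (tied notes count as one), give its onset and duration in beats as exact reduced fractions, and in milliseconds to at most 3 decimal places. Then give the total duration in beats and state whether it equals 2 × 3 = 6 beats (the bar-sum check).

1) 0.0ms=0b +629.371ms=3/2b
2) 629.371ms=3/2b +629.371ms=3/2b
3) 1258.741ms=3b +314.685ms=3/4b
4) 1573.427ms=15/4b +314.685ms=3/4b
5) 1888.112ms=9/2b +629.371ms=3/2b
Σ=6b of 6 (143bpm 3/8) — PASS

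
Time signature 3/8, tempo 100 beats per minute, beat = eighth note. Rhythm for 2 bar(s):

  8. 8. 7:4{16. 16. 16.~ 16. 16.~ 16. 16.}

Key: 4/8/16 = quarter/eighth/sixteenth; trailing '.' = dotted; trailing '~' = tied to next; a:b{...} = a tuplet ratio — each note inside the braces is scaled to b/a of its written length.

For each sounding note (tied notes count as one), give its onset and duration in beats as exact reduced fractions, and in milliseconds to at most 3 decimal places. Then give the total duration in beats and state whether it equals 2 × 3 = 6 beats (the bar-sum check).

1) 0.0ms=0b +900.0ms=3/2b
2) 900.0ms=3/2b +900.0ms=3/2b
3) 1800.0ms=3b +257.143ms=3/7b
4) 2057.143ms=24/7b +257.143ms=3/7b
5) 2314.286ms=27/7b +514.286ms=6/7b
6) 2828.571ms=33/7b +514.286ms=6/7b
7) 3342.857ms=39/7b +257.143ms=3/7b
Σ=6b of 6 (100bpm 3/8) — PASS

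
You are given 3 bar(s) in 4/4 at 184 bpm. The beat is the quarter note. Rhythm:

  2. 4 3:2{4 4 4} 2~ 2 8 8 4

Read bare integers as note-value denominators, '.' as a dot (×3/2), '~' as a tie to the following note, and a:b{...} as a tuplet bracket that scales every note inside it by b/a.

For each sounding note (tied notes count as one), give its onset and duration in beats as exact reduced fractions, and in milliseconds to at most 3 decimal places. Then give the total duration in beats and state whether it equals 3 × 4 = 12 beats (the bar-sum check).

1) 0.0ms=0b +978.261ms=3b
2) 978.261ms=3b +326.087ms=1b
3) 1304.348ms=4b +217.391ms=2/3b
4) 1521.739ms=14/3b +217.391ms=2/3b
5) 1739.13ms=16/3b +217.391ms=2/3b
6) 1956.522ms=6b +1304.348ms=4b
7) 3260.87ms=10b +163.043ms=1/2b
8) 3423.913ms=21/2b +163.043ms=1/2b
9) 3586.957ms=11b +326.087ms=1b
Σ=12b of 12 (184bpm 4/4) — PASS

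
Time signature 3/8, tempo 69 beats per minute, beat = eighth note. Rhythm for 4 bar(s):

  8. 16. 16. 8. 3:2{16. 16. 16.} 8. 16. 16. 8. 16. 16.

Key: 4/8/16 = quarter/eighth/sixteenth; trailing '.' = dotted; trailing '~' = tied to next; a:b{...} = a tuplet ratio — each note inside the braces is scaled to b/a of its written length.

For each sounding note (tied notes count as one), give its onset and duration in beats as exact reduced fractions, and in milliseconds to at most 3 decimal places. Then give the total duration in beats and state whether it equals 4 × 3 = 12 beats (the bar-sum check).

1) 0.0ms=0b +1304.348ms=3/2b
2) 1304.348ms=3/2b +652.174ms=3/4b
3) 1956.522ms=9/4b +652.174ms=3/4b
4) 2608.696ms=3b +1304.348ms=3/2b
5) 3913.043ms=9/2b +434.783ms=1/2b
6) 4347.826ms=5b +434.783ms=1/2b
7) 4782.609ms=11/2b +434.783ms=1/2b
8) 5217.391ms=6b +1304.348ms=3/2b
9) 6521.739ms=15/2b +652.174ms=3/4b
10) 7173.913ms=33/4b +652.174ms=3/4b
11) 7826.087ms=9b +1304.348ms=3/2b
12) 9130.435ms=21/2b +652.174ms=3/4b
13) 9782.609ms=45/4b +652.174ms=3/4b
Σ=12b of 12 (69bpm 3/8) — PASS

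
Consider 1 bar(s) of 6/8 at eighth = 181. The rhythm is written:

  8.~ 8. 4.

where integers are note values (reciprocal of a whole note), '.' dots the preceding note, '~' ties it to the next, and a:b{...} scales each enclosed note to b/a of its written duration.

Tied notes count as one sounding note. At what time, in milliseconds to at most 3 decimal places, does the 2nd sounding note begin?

note 2 onset = 3b = 994.475ms

1. 0.0ms @ 0 + 994.475ms (3)
2. 994.475ms @ 3 + 994.475ms (3)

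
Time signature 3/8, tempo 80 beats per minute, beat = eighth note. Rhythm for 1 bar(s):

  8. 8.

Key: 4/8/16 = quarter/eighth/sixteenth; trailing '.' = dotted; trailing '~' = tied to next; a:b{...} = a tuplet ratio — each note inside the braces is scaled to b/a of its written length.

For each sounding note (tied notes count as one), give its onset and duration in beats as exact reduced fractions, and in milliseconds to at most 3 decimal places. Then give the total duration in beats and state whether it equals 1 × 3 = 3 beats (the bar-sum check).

1) 0.0ms=0b +1125.0ms=3/2b
2) 1125.0ms=3/2b +1125.0ms=3/2b
Σ=3b of 3 (80bpm 3/8) — PASS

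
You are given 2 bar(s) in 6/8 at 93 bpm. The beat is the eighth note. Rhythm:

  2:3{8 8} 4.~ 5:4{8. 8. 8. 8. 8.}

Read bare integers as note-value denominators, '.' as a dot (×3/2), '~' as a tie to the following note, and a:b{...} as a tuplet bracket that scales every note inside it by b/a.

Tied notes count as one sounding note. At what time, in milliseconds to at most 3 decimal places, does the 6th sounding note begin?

note 6 onset = 48/5b = 6193.548ms

1. 0.0ms @ 0 + 967.742ms (3/2)
2. 967.742ms @ 3/2 + 967.742ms (3/2)
3. 1935.484ms @ 3 + 2709.677ms (21/5)
4. 4645.161ms @ 36/5 + 774.194ms (6/5)
5. 5419.355ms @ 42/5 + 774.194ms (6/5)
6. 6193.548ms @ 48/5 + 774.194ms (6/5)
7. 6967.742ms @ 54/5 + 774.194ms (6/5)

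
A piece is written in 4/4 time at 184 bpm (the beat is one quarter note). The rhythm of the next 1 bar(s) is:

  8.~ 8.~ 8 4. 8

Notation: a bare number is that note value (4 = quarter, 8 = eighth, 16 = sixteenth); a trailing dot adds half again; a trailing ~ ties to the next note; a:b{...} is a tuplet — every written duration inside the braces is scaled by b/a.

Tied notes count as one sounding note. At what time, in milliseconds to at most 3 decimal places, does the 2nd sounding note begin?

1. 0.0ms @ 0 + 652.174ms (2)
2. 652.174ms @ 2 + 489.13ms (3/2)
3. 1141.304ms @ 7/2 + 163.043ms (1/2)

note 2 onset = 2b = 652.174ms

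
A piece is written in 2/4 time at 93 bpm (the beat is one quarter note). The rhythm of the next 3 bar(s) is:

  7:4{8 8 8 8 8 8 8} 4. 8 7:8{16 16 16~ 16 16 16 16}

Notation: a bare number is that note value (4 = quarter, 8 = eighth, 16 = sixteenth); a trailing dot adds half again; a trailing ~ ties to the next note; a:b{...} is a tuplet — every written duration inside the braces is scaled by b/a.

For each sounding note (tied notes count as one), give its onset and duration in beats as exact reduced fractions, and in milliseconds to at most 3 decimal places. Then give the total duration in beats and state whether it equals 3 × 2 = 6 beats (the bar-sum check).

1) 0.0ms=0b +184.332ms=2/7b
2) 184.332ms=2/7b +184.332ms=2/7b
3) 368.664ms=4/7b +184.332ms=2/7b
4) 552.995ms=6/7b +184.332ms=2/7b
5) 737.327ms=8/7b +184.332ms=2/7b
6) 921.659ms=10/7b +184.332ms=2/7b
7) 1105.991ms=12/7b +184.332ms=2/7b
8) 1290.323ms=2b +967.742ms=3/2b
9) 2258.065ms=7/2b +322.581ms=1/2b
10) 2580.645ms=4b +184.332ms=2/7b
11) 2764.977ms=30/7b +184.332ms=2/7b
12) 2949.309ms=32/7b +368.664ms=4/7b
13) 3317.972ms=36/7b +184.332ms=2/7b
14) 3502.304ms=38/7b +184.332ms=2/7b
15) 3686.636ms=40/7b +184.332ms=2/7b
Σ=6b of 6 (93bpm 2/4) — PASS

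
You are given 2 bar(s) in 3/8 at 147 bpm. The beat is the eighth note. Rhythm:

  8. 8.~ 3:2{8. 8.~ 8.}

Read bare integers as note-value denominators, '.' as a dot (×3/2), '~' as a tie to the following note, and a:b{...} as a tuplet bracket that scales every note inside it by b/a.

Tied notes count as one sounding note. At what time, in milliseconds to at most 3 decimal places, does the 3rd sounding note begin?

note 3 onset = 4b = 1632.653ms

1. 0.0ms @ 0 + 612.245ms (3/2)
2. 612.245ms @ 3/2 + 1020.408ms (5/2)
3. 1632.653ms @ 4 + 816.327ms (2)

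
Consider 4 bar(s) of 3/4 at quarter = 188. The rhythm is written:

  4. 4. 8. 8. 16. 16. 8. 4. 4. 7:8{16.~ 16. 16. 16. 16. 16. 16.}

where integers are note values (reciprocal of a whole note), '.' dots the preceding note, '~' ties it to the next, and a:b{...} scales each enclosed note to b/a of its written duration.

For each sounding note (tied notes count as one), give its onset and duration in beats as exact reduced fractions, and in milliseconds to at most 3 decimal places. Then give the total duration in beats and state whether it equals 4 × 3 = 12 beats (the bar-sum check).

1) 0.0ms=0b +478.723ms=3/2b
2) 478.723ms=3/2b +478.723ms=3/2b
3) 957.447ms=3b +239.362ms=3/4b
4) 1196.809ms=15/4b +239.362ms=3/4b
5) 1436.17ms=9/2b +119.681ms=3/8b
6) 1555.851ms=39/8b +119.681ms=3/8b
7) 1675.532ms=21/4b +239.362ms=3/4b
8) 1914.894ms=6b +478.723ms=3/2b
9) 2393.617ms=15/2b +478.723ms=3/2b
10) 2872.34ms=9b +273.556ms=6/7b
11) 3145.897ms=69/7b +136.778ms=3/7b
12) 3282.675ms=72/7b +136.778ms=3/7b
13) 3419.453ms=75/7b +136.778ms=3/7b
14) 3556.231ms=78/7b +136.778ms=3/7b
15) 3693.009ms=81/7b +136.778ms=3/7b
Σ=12b of 12 (188bpm 3/4) — PASS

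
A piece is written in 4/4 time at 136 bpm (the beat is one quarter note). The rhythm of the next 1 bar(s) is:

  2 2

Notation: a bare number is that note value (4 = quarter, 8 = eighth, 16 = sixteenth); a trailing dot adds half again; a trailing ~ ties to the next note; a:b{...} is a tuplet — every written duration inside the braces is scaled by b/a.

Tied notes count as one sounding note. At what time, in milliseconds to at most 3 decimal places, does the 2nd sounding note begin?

note 2 onset = 2b = 882.353ms

1. 0.0ms @ 0 + 882.353ms (2)
2. 882.353ms @ 2 + 882.353ms (2)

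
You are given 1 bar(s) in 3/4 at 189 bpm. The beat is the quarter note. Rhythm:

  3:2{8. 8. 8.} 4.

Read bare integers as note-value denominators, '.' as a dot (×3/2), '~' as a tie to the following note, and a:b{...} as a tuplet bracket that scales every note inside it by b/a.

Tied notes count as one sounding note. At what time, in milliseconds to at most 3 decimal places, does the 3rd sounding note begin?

note 3 onset = 1b = 317.46ms

1. 0.0ms @ 0 + 158.73ms (1/2)
2. 158.73ms @ 1/2 + 158.73ms (1/2)
3. 317.46ms @ 1 + 158.73ms (1/2)
4. 476.19ms @ 3/2 + 476.19ms (3/2)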